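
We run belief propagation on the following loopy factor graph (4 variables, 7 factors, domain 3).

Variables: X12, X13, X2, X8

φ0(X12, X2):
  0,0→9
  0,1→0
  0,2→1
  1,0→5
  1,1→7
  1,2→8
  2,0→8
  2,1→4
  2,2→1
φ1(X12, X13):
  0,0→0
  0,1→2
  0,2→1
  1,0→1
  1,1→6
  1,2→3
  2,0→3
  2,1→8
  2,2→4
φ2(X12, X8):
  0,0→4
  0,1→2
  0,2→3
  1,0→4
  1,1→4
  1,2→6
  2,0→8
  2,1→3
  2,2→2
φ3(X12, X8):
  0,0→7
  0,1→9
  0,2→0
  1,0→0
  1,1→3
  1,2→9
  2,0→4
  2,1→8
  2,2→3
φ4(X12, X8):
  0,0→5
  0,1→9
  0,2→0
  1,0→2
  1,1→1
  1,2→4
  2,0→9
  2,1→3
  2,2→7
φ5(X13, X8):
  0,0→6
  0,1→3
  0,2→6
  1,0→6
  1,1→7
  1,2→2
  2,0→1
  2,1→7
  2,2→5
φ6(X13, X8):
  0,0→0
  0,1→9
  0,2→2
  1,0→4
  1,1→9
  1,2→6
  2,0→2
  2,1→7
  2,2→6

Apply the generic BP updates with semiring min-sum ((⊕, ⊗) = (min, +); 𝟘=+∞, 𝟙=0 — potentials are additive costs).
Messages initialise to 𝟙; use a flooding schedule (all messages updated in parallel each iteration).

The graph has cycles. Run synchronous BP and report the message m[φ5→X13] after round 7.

message @ round 7 = [70, 66, 69]

init: all messages = 𝟙 over 3 values
r1 m[φ0→X12] = [0, 5, 1]
r1 m[φ0→X2] = [5, 0, 1]
r1 m[φ1→X12] = [0, 1, 3]
r1 m[φ1→X13] = [0, 2, 1]
r1 m[φ2→X12] = [2, 4, 2]
r1 m[φ2→X8] = [4, 2, 2]
r1 m[φ3→X12] = [0, 0, 3]
r1 m[φ3→X8] = [0, 3, 0]
r1 m[φ4→X12] = [0, 1, 3]
r1 m[φ4→X8] = [2, 1, 0]
r1 m[φ5→X13] = [3, 2, 1]
r1 m[φ5→X8] = [1, 3, 2]
r1 m[φ6→X13] = [0, 4, 2]
r1 m[φ6→X8] = [0, 7, 2]
r1 m[X12→φ0] = [0, 0, 0]
r1 m[X12→φ1] = [0, 0, 0]
r1 m[X12→φ2] = [0, 0, 0]
r1 m[X12→φ3] = [0, 0, 0]
r1 m[X12→φ4] = [0, 0, 0]
r1 m[X13→φ1] = [0, 0, 0]
r1 m[X13→φ5] = [0, 0, 0]
r1 m[X13→φ6] = [0, 0, 0]
r1 m[X2→φ0] = [0, 0, 0]
r1 m[X8→φ2] = [0, 0, 0]
r1 m[X8→φ3] = [0, 0, 0]
r1 m[X8→φ4] = [0, 0, 0]
r1 m[X8→φ5] = [0, 0, 0]
r1 m[X8→φ6] = [0, 0, 0]
r2 m[φ0→X12] = [0, 5, 1]
r2 m[φ0→X2] = [5, 0, 1]
r2 m[φ1→X12] = [0, 1, 3]
r2 m[φ1→X13] = [0, 2, 1]
r2 m[φ2→X12] = [2, 4, 2]
r2 m[φ2→X8] = [4, 2, 2]
r2 m[φ3→X12] = [0, 0, 3]
r2 m[φ3→X8] = [0, 3, 0]
r2 m[φ4→X12] = [0, 1, 3]
r2 m[φ4→X8] = [2, 1, 0]
r2 m[φ5→X13] = [3, 2, 1]
r2 m[φ5→X8] = [1, 3, 2]
r2 m[φ6→X13] = [0, 4, 2]
r2 m[φ6→X8] = [0, 7, 2]
r2 m[X12→φ0] = [2, 6, 11]
r2 m[X12→φ1] = [2, 10, 9]
r2 m[X12→φ2] = [0, 7, 10]
r2 m[X12→φ3] = [2, 11, 9]
r2 m[X12→φ4] = [2, 10, 9]
r2 m[X13→φ1] = [3, 6, 3]
r2 m[X13→φ5] = [0, 6, 3]
r2 m[X13→φ6] = [3, 4, 2]
r2 m[X2→φ0] = [0, 0, 0]
r2 m[X8→φ2] = [3, 14, 4]
r2 m[X8→φ3] = [7, 13, 6]
r2 m[X8→φ4] = [5, 15, 6]
r2 m[X8→φ5] = [6, 13, 4]
r2 m[X8→φ6] = [7, 9, 4]
r3 m[φ0→X12] = [0, 5, 1]
r3 m[φ0→X2] = [11, 2, 3]
r3 m[φ1→X12] = [3, 4, 6]
r3 m[φ1→X13] = [2, 4, 3]
r3 m[φ2→X12] = [7, 7, 6]
r3 m[φ2→X8] = [4, 2, 3]
r3 m[φ3→X12] = [6, 7, 9]
r3 m[φ3→X8] = [9, 11, 2]
r3 m[φ4→X12] = [6, 7, 13]
r3 m[φ4→X8] = [7, 11, 2]
r3 m[φ5→X13] = [10, 6, 7]
r3 m[φ5→X8] = [4, 3, 6]
r3 m[φ6→X13] = [6, 10, 9]
r3 m[φ6→X8] = [3, 9, 5]
r3 m[X12→φ0] = [2, 6, 11]
r3 m[X12→φ1] = [2, 10, 9]
r3 m[X12→φ2] = [0, 7, 10]
r3 m[X12→φ3] = [2, 11, 9]
r3 m[X12→φ4] = [2, 10, 9]
r3 m[X13→φ1] = [3, 6, 3]
r3 m[X13→φ5] = [0, 6, 3]
r3 m[X13→φ6] = [3, 4, 2]
r3 m[X2→φ0] = [0, 0, 0]
r3 m[X8→φ2] = [3, 14, 4]
r3 m[X8→φ3] = [7, 13, 6]
r3 m[X8→φ4] = [5, 15, 6]
r3 m[X8→φ5] = [6, 13, 4]
r3 m[X8→φ6] = [7, 9, 4]
r4 m[φ0→X12] = [0, 5, 1]
r4 m[φ0→X2] = [11, 2, 3]
r4 m[φ1→X12] = [3, 4, 6]
r4 m[φ1→X13] = [2, 4, 3]
r4 m[φ2→X12] = [7, 7, 6]
r4 m[φ2→X8] = [4, 2, 3]
r4 m[φ3→X12] = [6, 7, 9]
r4 m[φ3→X8] = [9, 11, 2]
r4 m[φ4→X12] = [6, 7, 13]
r4 m[φ4→X8] = [7, 11, 2]
r4 m[φ5→X13] = [10, 6, 7]
r4 m[φ5→X8] = [4, 3, 6]
r4 m[φ6→X13] = [6, 10, 9]
r4 m[φ6→X8] = [3, 9, 5]
r4 m[X12→φ0] = [22, 25, 34]
r4 m[X12→φ1] = [19, 26, 29]
r4 m[X12→φ2] = [15, 23, 29]
r4 m[X12→φ3] = [16, 23, 26]
r4 m[X12→φ4] = [16, 23, 22]
r4 m[X13→φ1] = [16, 16, 16]
r4 m[X13→φ5] = [8, 14, 12]
r4 m[X13→φ6] = [12, 10, 10]
r4 m[X2→φ0] = [0, 0, 0]
r4 m[X8→φ2] = [23, 34, 15]
r4 m[X8→φ3] = [18, 25, 16]
r4 m[X8→φ4] = [20, 25, 16]
r4 m[X8→φ5] = [23, 33, 12]
r4 m[X8→φ6] = [24, 27, 13]
r5 m[φ0→X12] = [0, 5, 1]
r5 m[φ0→X2] = [30, 22, 23]
r5 m[φ1→X12] = [16, 17, 19]
r5 m[φ1→X13] = [19, 21, 20]
r5 m[φ2→X12] = [18, 21, 17]
r5 m[φ2→X8] = [19, 17, 18]
r5 m[φ3→X12] = [16, 18, 19]
r5 m[φ3→X8] = [23, 25, 16]
r5 m[φ4→X12] = [16, 20, 23]
r5 m[φ4→X8] = [21, 24, 16]
r5 m[φ5→X13] = [18, 14, 17]
r5 m[φ5→X8] = [13, 11, 14]
r5 m[φ6→X13] = [15, 19, 19]
r5 m[φ6→X8] = [12, 17, 14]
r5 m[X12→φ0] = [22, 25, 34]
r5 m[X12→φ1] = [19, 26, 29]
r5 m[X12→φ2] = [15, 23, 29]
r5 m[X12→φ3] = [16, 23, 26]
r5 m[X12→φ4] = [16, 23, 22]
r5 m[X13→φ1] = [16, 16, 16]
r5 m[X13→φ5] = [8, 14, 12]
r5 m[X13→φ6] = [12, 10, 10]
r5 m[X2→φ0] = [0, 0, 0]
r5 m[X8→φ2] = [23, 34, 15]
r5 m[X8→φ3] = [18, 25, 16]
r5 m[X8→φ4] = [20, 25, 16]
r5 m[X8→φ5] = [23, 33, 12]
r5 m[X8→φ6] = [24, 27, 13]
r6 m[φ0→X12] = [0, 5, 1]
r6 m[φ0→X2] = [30, 22, 23]
r6 m[φ1→X12] = [16, 17, 19]
r6 m[φ1→X13] = [19, 21, 20]
r6 m[φ2→X12] = [18, 21, 17]
r6 m[φ2→X8] = [19, 17, 18]
r6 m[φ3→X12] = [16, 18, 19]
r6 m[φ3→X8] = [23, 25, 16]
r6 m[φ4→X12] = [16, 20, 23]
r6 m[φ4→X8] = [21, 24, 16]
r6 m[φ5→X13] = [18, 14, 17]
r6 m[φ5→X8] = [13, 11, 14]
r6 m[φ6→X13] = [15, 19, 19]
r6 m[φ6→X8] = [12, 17, 14]
r6 m[X12→φ0] = [66, 76, 78]
r6 m[X12→φ1] = [50, 64, 60]
r6 m[X12→φ2] = [48, 60, 62]
r6 m[X12→φ3] = [50, 63, 60]
r6 m[X12→φ4] = [50, 61, 56]
r6 m[X13→φ1] = [33, 33, 36]
r6 m[X13→φ5] = [34, 40, 39]
r6 m[X13→φ6] = [37, 35, 37]
r6 m[X2→φ0] = [0, 0, 0]
r6 m[X8→φ2] = [69, 77, 60]
r6 m[X8→φ3] = [65, 69, 62]
r6 m[X8→φ4] = [67, 70, 62]
r6 m[X8→φ5] = [75, 83, 64]
r6 m[X8→φ6] = [76, 77, 64]
r7 m[φ0→X12] = [0, 5, 1]
r7 m[φ0→X2] = [75, 66, 67]
r7 m[φ1→X12] = [33, 34, 36]
r7 m[φ1→X13] = [50, 52, 51]
r7 m[φ2→X12] = [63, 66, 62]
r7 m[φ2→X8] = [52, 50, 51]
r7 m[φ3→X12] = [62, 65, 65]
r7 m[φ3→X8] = [57, 59, 50]
r7 m[φ4→X12] = [62, 66, 69]
r7 m[φ4→X8] = [55, 59, 50]
r7 m[φ5→X13] = [70, 66, 69]
r7 m[φ5→X8] = [40, 37, 40]
r7 m[φ6→X13] = [66, 70, 70]
r7 m[φ6→X8] = [37, 44, 39]
r7 m[X12→φ0] = [66, 76, 78]
r7 m[X12→φ1] = [50, 64, 60]
r7 m[X12→φ2] = [48, 60, 62]
r7 m[X12→φ3] = [50, 63, 60]
r7 m[X12→φ4] = [50, 61, 56]
r7 m[X13→φ1] = [33, 33, 36]
r7 m[X13→φ5] = [34, 40, 39]
r7 m[X13→φ6] = [37, 35, 37]
r7 m[X2→φ0] = [0, 0, 0]
r7 m[X8→φ2] = [69, 77, 60]
r7 m[X8→φ3] = [65, 69, 62]
r7 m[X8→φ4] = [67, 70, 62]
r7 m[X8→φ5] = [75, 83, 64]
r7 m[X8→φ6] = [76, 77, 64]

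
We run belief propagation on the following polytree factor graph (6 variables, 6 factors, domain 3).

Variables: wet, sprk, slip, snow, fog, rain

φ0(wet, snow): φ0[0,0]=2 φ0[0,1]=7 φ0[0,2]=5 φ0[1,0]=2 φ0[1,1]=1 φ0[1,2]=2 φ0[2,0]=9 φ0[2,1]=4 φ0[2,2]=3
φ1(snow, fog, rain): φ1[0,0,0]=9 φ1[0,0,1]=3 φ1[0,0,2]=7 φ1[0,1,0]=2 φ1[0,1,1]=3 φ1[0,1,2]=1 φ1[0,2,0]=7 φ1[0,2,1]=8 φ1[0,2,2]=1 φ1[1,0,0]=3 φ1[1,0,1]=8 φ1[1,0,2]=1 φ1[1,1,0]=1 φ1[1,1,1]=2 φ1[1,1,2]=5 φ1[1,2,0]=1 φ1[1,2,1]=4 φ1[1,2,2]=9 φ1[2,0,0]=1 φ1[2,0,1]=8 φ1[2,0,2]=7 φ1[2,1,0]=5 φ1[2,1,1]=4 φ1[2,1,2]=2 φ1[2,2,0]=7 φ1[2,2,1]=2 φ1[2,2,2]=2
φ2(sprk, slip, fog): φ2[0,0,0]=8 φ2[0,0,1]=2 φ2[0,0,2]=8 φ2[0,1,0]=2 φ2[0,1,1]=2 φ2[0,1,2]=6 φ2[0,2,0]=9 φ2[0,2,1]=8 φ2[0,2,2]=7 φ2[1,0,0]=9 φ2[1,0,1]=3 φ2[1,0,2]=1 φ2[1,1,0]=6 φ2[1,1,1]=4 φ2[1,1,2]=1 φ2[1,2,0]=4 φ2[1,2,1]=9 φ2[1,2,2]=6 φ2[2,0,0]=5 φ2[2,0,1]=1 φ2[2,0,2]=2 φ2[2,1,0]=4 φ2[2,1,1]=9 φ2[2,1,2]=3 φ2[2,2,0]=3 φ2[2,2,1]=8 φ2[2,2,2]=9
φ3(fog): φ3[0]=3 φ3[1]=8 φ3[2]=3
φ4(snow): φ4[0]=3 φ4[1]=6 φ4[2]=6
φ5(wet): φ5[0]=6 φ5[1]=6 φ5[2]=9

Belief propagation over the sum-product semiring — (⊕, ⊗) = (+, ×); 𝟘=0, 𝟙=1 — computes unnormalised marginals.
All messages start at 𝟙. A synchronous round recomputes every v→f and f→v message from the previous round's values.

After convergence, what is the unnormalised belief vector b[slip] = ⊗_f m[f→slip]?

b[slip] = [2283660, 2428272, 4089636]

init: all messages = 𝟙 over 3 values
r1 m[φ0→wet] = [14, 5, 16]
r1 m[φ0→snow] = [13, 12, 10]
r1 m[φ1→snow] = [41, 34, 38]
r1 m[φ1→fog] = [47, 25, 41]
r1 m[φ1→rain] = [36, 42, 35]
r1 m[φ2→sprk] = [52, 43, 44]
r1 m[φ2→slip] = [39, 37, 63]
r1 m[φ2→fog] = [50, 46, 43]
r1 m[φ3→fog] = [3, 8, 3]
r1 m[φ4→snow] = [3, 6, 6]
r1 m[φ5→wet] = [6, 6, 9]
r1 m[wet→φ0] = [1, 1, 1]
r1 m[wet→φ5] = [1, 1, 1]
r1 m[sprk→φ2] = [1, 1, 1]
r1 m[slip→φ2] = [1, 1, 1]
r1 m[snow→φ0] = [1, 1, 1]
r1 m[snow→φ1] = [1, 1, 1]
r1 m[snow→φ4] = [1, 1, 1]
r1 m[fog→φ1] = [1, 1, 1]
r1 m[fog→φ2] = [1, 1, 1]
r1 m[fog→φ3] = [1, 1, 1]
r1 m[rain→φ1] = [1, 1, 1]
r2 m[φ0→wet] = [14, 5, 16]
r2 m[φ0→snow] = [13, 12, 10]
r2 m[φ1→snow] = [41, 34, 38]
r2 m[φ1→fog] = [47, 25, 41]
r2 m[φ1→rain] = [36, 42, 35]
r2 m[φ2→sprk] = [52, 43, 44]
r2 m[φ2→slip] = [39, 37, 63]
r2 m[φ2→fog] = [50, 46, 43]
r2 m[φ3→fog] = [3, 8, 3]
r2 m[φ4→snow] = [3, 6, 6]
r2 m[φ5→wet] = [6, 6, 9]
r2 m[wet→φ0] = [6, 6, 9]
r2 m[wet→φ5] = [14, 5, 16]
r2 m[sprk→φ2] = [1, 1, 1]
r2 m[slip→φ2] = [1, 1, 1]
r2 m[snow→φ0] = [123, 204, 228]
r2 m[snow→φ1] = [39, 72, 60]
r2 m[snow→φ4] = [533, 408, 380]
r2 m[fog→φ1] = [150, 368, 129]
r2 m[fog→φ2] = [141, 200, 123]
r2 m[fog→φ3] = [2350, 1150, 1763]
r2 m[rain→φ1] = [1, 1, 1]
r3 m[φ0→wet] = [2814, 906, 2607]
r3 m[φ0→snow] = [105, 84, 69]
r3 m[φ1→snow] = [7122, 6550, 7867]
r3 m[φ1→fog] = [2565, 1470, 2292]
r3 m[φ1→rain] = [358335, 453198, 409845]
r3 m[φ2→sprk] = [7662, 6863, 7014]
r3 m[φ2→slip] = [5655, 5922, 9962]
r3 m[φ2→fog] = [50, 46, 43]
r3 m[φ3→fog] = [3, 8, 3]
r3 m[φ4→snow] = [3, 6, 6]
r3 m[φ5→wet] = [6, 6, 9]
r3 m[wet→φ0] = [6, 6, 9]
r3 m[wet→φ5] = [14, 5, 16]
r3 m[sprk→φ2] = [1, 1, 1]
r3 m[slip→φ2] = [1, 1, 1]
r3 m[snow→φ0] = [123, 204, 228]
r3 m[snow→φ1] = [39, 72, 60]
r3 m[snow→φ4] = [533, 408, 380]
r3 m[fog→φ1] = [150, 368, 129]
r3 m[fog→φ2] = [141, 200, 123]
r3 m[fog→φ3] = [2350, 1150, 1763]
r3 m[rain→φ1] = [1, 1, 1]
r4 m[φ0→wet] = [2814, 906, 2607]
r4 m[φ0→snow] = [105, 84, 69]
r4 m[φ1→snow] = [7122, 6550, 7867]
r4 m[φ1→fog] = [2565, 1470, 2292]
r4 m[φ1→rain] = [358335, 453198, 409845]
r4 m[φ2→sprk] = [7662, 6863, 7014]
r4 m[φ2→slip] = [5655, 5922, 9962]
r4 m[φ2→fog] = [50, 46, 43]
r4 m[φ3→fog] = [3, 8, 3]
r4 m[φ4→snow] = [3, 6, 6]
r4 m[φ5→wet] = [6, 6, 9]
r4 m[wet→φ0] = [6, 6, 9]
r4 m[wet→φ5] = [2814, 906, 2607]
r4 m[sprk→φ2] = [1, 1, 1]
r4 m[slip→φ2] = [1, 1, 1]
r4 m[snow→φ0] = [21366, 39300, 47202]
r4 m[snow→φ1] = [315, 504, 414]
r4 m[snow→φ4] = [747810, 550200, 542823]
r4 m[fog→φ1] = [150, 368, 129]
r4 m[fog→φ2] = [7695, 11760, 6876]
r4 m[fog→φ3] = [128250, 67620, 98556]
r4 m[rain→φ1] = [1, 1, 1]
r5 m[φ0→wet] = [553842, 176436, 491100]
r5 m[φ0→snow] = [105, 84, 69]
r5 m[φ1→snow] = [7122, 6550, 7867]
r5 m[φ1→fog] = [18657, 10476, 16650]
r5 m[φ1→rain] = [2616525, 3263418, 2921625]
r5 m[φ2→sprk] = [431721, 389373, 400284]
r5 m[φ2→slip] = [315486, 337500, 568392]
r5 m[φ2→fog] = [50, 46, 43]
r5 m[φ3→fog] = [3, 8, 3]
r5 m[φ4→snow] = [3, 6, 6]
r5 m[φ5→wet] = [6, 6, 9]
r5 m[wet→φ0] = [6, 6, 9]
r5 m[wet→φ5] = [2814, 906, 2607]
r5 m[sprk→φ2] = [1, 1, 1]
r5 m[slip→φ2] = [1, 1, 1]
r5 m[snow→φ0] = [21366, 39300, 47202]
r5 m[snow→φ1] = [315, 504, 414]
r5 m[snow→φ4] = [747810, 550200, 542823]
r5 m[fog→φ1] = [150, 368, 129]
r5 m[fog→φ2] = [7695, 11760, 6876]
r5 m[fog→φ3] = [128250, 67620, 98556]
r5 m[rain→φ1] = [1, 1, 1]
r6 m[φ0→wet] = [553842, 176436, 491100]
r6 m[φ0→snow] = [105, 84, 69]
r6 m[φ1→snow] = [7122, 6550, 7867]
r6 m[φ1→fog] = [18657, 10476, 16650]
r6 m[φ1→rain] = [2616525, 3263418, 2921625]
r6 m[φ2→sprk] = [431721, 389373, 400284]
r6 m[φ2→slip] = [315486, 337500, 568392]
r6 m[φ2→fog] = [50, 46, 43]
r6 m[φ3→fog] = [3, 8, 3]
r6 m[φ4→snow] = [3, 6, 6]
r6 m[φ5→wet] = [6, 6, 9]
r6 m[wet→φ0] = [6, 6, 9]
r6 m[wet→φ5] = [553842, 176436, 491100]
r6 m[sprk→φ2] = [1, 1, 1]
r6 m[slip→φ2] = [1, 1, 1]
r6 m[snow→φ0] = [21366, 39300, 47202]
r6 m[snow→φ1] = [315, 504, 414]
r6 m[snow→φ4] = [747810, 550200, 542823]
r6 m[fog→φ1] = [150, 368, 129]
r6 m[fog→φ2] = [55971, 83808, 49950]
r6 m[fog→φ3] = [932850, 481896, 715950]
r6 m[rain→φ1] = [1, 1, 1]
r7 m[φ0→wet] = [553842, 176436, 491100]
r7 m[φ0→snow] = [105, 84, 69]
r7 m[φ1→snow] = [7122, 6550, 7867]
r7 m[φ1→fog] = [18657, 10476, 16650]
r7 m[φ1→rain] = [2616525, 3263418, 2921625]
r7 m[φ2→sprk] = [3118095, 2803977, 2879496]
r7 m[φ2→slip] = [2283660, 2428272, 4089636]
r7 m[φ2→fog] = [50, 46, 43]
r7 m[φ3→fog] = [3, 8, 3]
r7 m[φ4→snow] = [3, 6, 6]
r7 m[φ5→wet] = [6, 6, 9]
r7 m[wet→φ0] = [6, 6, 9]
r7 m[wet→φ5] = [553842, 176436, 491100]
r7 m[sprk→φ2] = [1, 1, 1]
r7 m[slip→φ2] = [1, 1, 1]
r7 m[snow→φ0] = [21366, 39300, 47202]
r7 m[snow→φ1] = [315, 504, 414]
r7 m[snow→φ4] = [747810, 550200, 542823]
r7 m[fog→φ1] = [150, 368, 129]
r7 m[fog→φ2] = [55971, 83808, 49950]
r7 m[fog→φ3] = [932850, 481896, 715950]
r7 m[rain→φ1] = [1, 1, 1]
r8 m[φ0→wet] = [553842, 176436, 491100]
r8 m[φ0→snow] = [105, 84, 69]
r8 m[φ1→snow] = [7122, 6550, 7867]
r8 m[φ1→fog] = [18657, 10476, 16650]
r8 m[φ1→rain] = [2616525, 3263418, 2921625]
r8 m[φ2→sprk] = [3118095, 2803977, 2879496]
r8 m[φ2→slip] = [2283660, 2428272, 4089636]
r8 m[φ2→fog] = [50, 46, 43]
r8 m[φ3→fog] = [3, 8, 3]
r8 m[φ4→snow] = [3, 6, 6]
r8 m[φ5→wet] = [6, 6, 9]
r8 m[wet→φ0] = [6, 6, 9]
r8 m[wet→φ5] = [553842, 176436, 491100]
r8 m[sprk→φ2] = [1, 1, 1]
r8 m[slip→φ2] = [1, 1, 1]
r8 m[snow→φ0] = [21366, 39300, 47202]
r8 m[snow→φ1] = [315, 504, 414]
r8 m[snow→φ4] = [747810, 550200, 542823]
r8 m[fog→φ1] = [150, 368, 129]
r8 m[fog→φ2] = [55971, 83808, 49950]
r8 m[fog→φ3] = [932850, 481896, 715950]
r8 m[rain→φ1] = [1, 1, 1]
fixed point reached at round 8
b[slip] = ⊗ incoming = [2283660, 2428272, 4089636]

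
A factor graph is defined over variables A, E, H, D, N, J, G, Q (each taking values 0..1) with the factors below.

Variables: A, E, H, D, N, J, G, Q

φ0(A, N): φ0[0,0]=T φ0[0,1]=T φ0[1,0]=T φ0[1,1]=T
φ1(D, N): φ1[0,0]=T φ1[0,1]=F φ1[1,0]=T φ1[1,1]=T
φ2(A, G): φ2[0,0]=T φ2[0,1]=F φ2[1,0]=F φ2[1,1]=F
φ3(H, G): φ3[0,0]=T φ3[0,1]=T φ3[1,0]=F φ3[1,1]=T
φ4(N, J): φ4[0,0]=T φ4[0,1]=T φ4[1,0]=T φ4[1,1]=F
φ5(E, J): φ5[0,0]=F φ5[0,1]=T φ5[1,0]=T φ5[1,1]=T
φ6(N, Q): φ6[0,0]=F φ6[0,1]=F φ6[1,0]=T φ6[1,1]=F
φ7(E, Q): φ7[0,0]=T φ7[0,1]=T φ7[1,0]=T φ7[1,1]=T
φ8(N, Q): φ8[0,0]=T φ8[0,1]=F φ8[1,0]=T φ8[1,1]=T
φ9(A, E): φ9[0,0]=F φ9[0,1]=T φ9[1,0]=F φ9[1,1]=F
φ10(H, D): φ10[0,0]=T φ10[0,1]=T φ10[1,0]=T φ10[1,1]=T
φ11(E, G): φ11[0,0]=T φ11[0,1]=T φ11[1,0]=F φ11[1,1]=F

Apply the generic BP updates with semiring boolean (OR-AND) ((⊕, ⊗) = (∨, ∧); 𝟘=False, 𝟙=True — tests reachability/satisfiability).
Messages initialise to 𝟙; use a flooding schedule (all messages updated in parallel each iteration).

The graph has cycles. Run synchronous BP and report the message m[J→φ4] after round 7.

init: all messages = 𝟙 over 2 values
r1 m[φ0→A] = [T, T]
r1 m[φ0→N] = [T, T]
r1 m[φ1→D] = [T, T]
r1 m[φ1→N] = [T, T]
r1 m[φ2→A] = [T, F]
r1 m[φ2→G] = [T, F]
r1 m[φ3→H] = [T, T]
r1 m[φ3→G] = [T, T]
r1 m[φ4→N] = [T, T]
r1 m[φ4→J] = [T, T]
r1 m[φ5→E] = [T, T]
r1 m[φ5→J] = [T, T]
r1 m[φ6→N] = [F, T]
r1 m[φ6→Q] = [T, F]
r1 m[φ7→E] = [T, T]
r1 m[φ7→Q] = [T, T]
r1 m[φ8→N] = [T, T]
r1 m[φ8→Q] = [T, T]
r1 m[φ9→A] = [T, F]
r1 m[φ9→E] = [F, T]
r1 m[φ10→H] = [T, T]
r1 m[φ10→D] = [T, T]
r1 m[φ11→E] = [T, F]
r1 m[φ11→G] = [T, T]
r1 m[A→φ0] = [T, T]
r1 m[A→φ2] = [T, T]
r1 m[A→φ9] = [T, T]
r1 m[E→φ5] = [T, T]
r1 m[E→φ7] = [T, T]
r1 m[E→φ9] = [T, T]
r1 m[E→φ11] = [T, T]
r1 m[H→φ3] = [T, T]
r1 m[H→φ10] = [T, T]
r1 m[D→φ1] = [T, T]
r1 m[D→φ10] = [T, T]
r1 m[N→φ0] = [T, T]
r1 m[N→φ1] = [T, T]
r1 m[N→φ4] = [T, T]
r1 m[N→φ6] = [T, T]
r1 m[N→φ8] = [T, T]
r1 m[J→φ4] = [T, T]
r1 m[J→φ5] = [T, T]
r1 m[G→φ2] = [T, T]
r1 m[G→φ3] = [T, T]
r1 m[G→φ11] = [T, T]
r1 m[Q→φ6] = [T, T]
r1 m[Q→φ7] = [T, T]
r1 m[Q→φ8] = [T, T]
r2 m[φ0→A] = [T, T]
r2 m[φ0→N] = [T, T]
r2 m[φ1→D] = [T, T]
r2 m[φ1→N] = [T, T]
r2 m[φ2→A] = [T, F]
r2 m[φ2→G] = [T, F]
r2 m[φ3→H] = [T, T]
r2 m[φ3→G] = [T, T]
r2 m[φ4→N] = [T, T]
r2 m[φ4→J] = [T, T]
r2 m[φ5→E] = [T, T]
r2 m[φ5→J] = [T, T]
r2 m[φ6→N] = [F, T]
r2 m[φ6→Q] = [T, F]
r2 m[φ7→E] = [T, T]
r2 m[φ7→Q] = [T, T]
r2 m[φ8→N] = [T, T]
r2 m[φ8→Q] = [T, T]
r2 m[φ9→A] = [T, F]
r2 m[φ9→E] = [F, T]
r2 m[φ10→H] = [T, T]
r2 m[φ10→D] = [T, T]
r2 m[φ11→E] = [T, F]
r2 m[φ11→G] = [T, T]
r2 m[A→φ0] = [T, F]
r2 m[A→φ2] = [T, F]
r2 m[A→φ9] = [T, F]
r2 m[E→φ5] = [F, F]
r2 m[E→φ7] = [F, F]
r2 m[E→φ9] = [T, F]
r2 m[E→φ11] = [F, T]
r2 m[H→φ3] = [T, T]
r2 m[H→φ10] = [T, T]
r2 m[D→φ1] = [T, T]
r2 m[D→φ10] = [T, T]
r2 m[N→φ0] = [F, T]
r2 m[N→φ1] = [F, T]
r2 m[N→φ4] = [F, T]
r2 m[N→φ6] = [T, T]
r2 m[N→φ8] = [F, T]
r2 m[J→φ4] = [T, T]
r2 m[J→φ5] = [T, T]
r2 m[G→φ2] = [T, T]
r2 m[G→φ3] = [T, F]
r2 m[G→φ11] = [T, F]
r2 m[Q→φ6] = [T, T]
r2 m[Q→φ7] = [T, F]
r2 m[Q→φ8] = [T, F]
r3 m[φ0→A] = [T, T]
r3 m[φ0→N] = [T, T]
r3 m[φ1→D] = [F, T]
r3 m[φ1→N] = [T, T]
r3 m[φ2→A] = [T, F]
r3 m[φ2→G] = [T, F]
r3 m[φ3→H] = [T, F]
r3 m[φ3→G] = [T, T]
r3 m[φ4→N] = [T, T]
r3 m[φ4→J] = [T, F]
r3 m[φ5→E] = [T, T]
r3 m[φ5→J] = [F, F]
r3 m[φ6→N] = [F, T]
r3 m[φ6→Q] = [T, F]
r3 m[φ7→E] = [T, T]
r3 m[φ7→Q] = [F, F]
r3 m[φ8→N] = [T, T]
r3 m[φ8→Q] = [T, T]
r3 m[φ9→A] = [F, F]
r3 m[φ9→E] = [F, T]
r3 m[φ10→H] = [T, T]
r3 m[φ10→D] = [T, T]
r3 m[φ11→E] = [T, F]
r3 m[φ11→G] = [F, F]
r3 m[A→φ0] = [T, F]
r3 m[A→φ2] = [T, F]
r3 m[A→φ9] = [T, F]
r3 m[E→φ5] = [F, F]
r3 m[E→φ7] = [F, F]
r3 m[E→φ9] = [T, F]
r3 m[E→φ11] = [F, T]
r3 m[H→φ3] = [T, T]
r3 m[H→φ10] = [T, T]
r3 m[D→φ1] = [T, T]
r3 m[D→φ10] = [T, T]
r3 m[N→φ0] = [F, T]
r3 m[N→φ1] = [F, T]
r3 m[N→φ4] = [F, T]
r3 m[N→φ6] = [T, T]
r3 m[N→φ8] = [F, T]
r3 m[J→φ4] = [T, T]
r3 m[J→φ5] = [T, T]
r3 m[G→φ2] = [T, T]
r3 m[G→φ3] = [T, F]
r3 m[G→φ11] = [T, F]
r3 m[Q→φ6] = [T, T]
r3 m[Q→φ7] = [T, F]
r3 m[Q→φ8] = [T, F]
r4 m[φ0→A] = [T, T]
r4 m[φ0→N] = [T, T]
r4 m[φ1→D] = [F, T]
r4 m[φ1→N] = [T, T]
r4 m[φ2→A] = [T, F]
r4 m[φ2→G] = [T, F]
r4 m[φ3→H] = [T, F]
r4 m[φ3→G] = [T, T]
r4 m[φ4→N] = [T, T]
r4 m[φ4→J] = [T, F]
r4 m[φ5→E] = [T, T]
r4 m[φ5→J] = [F, F]
r4 m[φ6→N] = [F, T]
r4 m[φ6→Q] = [T, F]
r4 m[φ7→E] = [T, T]
r4 m[φ7→Q] = [F, F]
r4 m[φ8→N] = [T, T]
r4 m[φ8→Q] = [T, T]
r4 m[φ9→A] = [F, F]
r4 m[φ9→E] = [F, T]
r4 m[φ10→H] = [T, T]
r4 m[φ10→D] = [T, T]
r4 m[φ11→E] = [T, F]
r4 m[φ11→G] = [F, F]
r4 m[A→φ0] = [F, F]
r4 m[A→φ2] = [F, F]
r4 m[A→φ9] = [T, F]
r4 m[E→φ5] = [F, F]
r4 m[E→φ7] = [F, F]
r4 m[E→φ9] = [T, F]
r4 m[E→φ11] = [F, T]
r4 m[H→φ3] = [T, T]
r4 m[H→φ10] = [T, F]
r4 m[D→φ1] = [T, T]
r4 m[D→φ10] = [F, T]
r4 m[N→φ0] = [F, T]
r4 m[N→φ1] = [F, T]
r4 m[N→φ4] = [F, T]
r4 m[N→φ6] = [T, T]
r4 m[N→φ8] = [F, T]
r4 m[J→φ4] = [F, F]
r4 m[J→φ5] = [T, F]
r4 m[G→φ2] = [F, F]
r4 m[G→φ3] = [F, F]
r4 m[G→φ11] = [T, F]
r4 m[Q→φ6] = [F, F]
r4 m[Q→φ7] = [T, F]
r4 m[Q→φ8] = [F, F]
r5 m[φ0→A] = [T, T]
r5 m[φ0→N] = [F, F]
r5 m[φ1→D] = [F, T]
r5 m[φ1→N] = [T, T]
r5 m[φ2→A] = [F, F]
r5 m[φ2→G] = [F, F]
r5 m[φ3→H] = [F, F]
r5 m[φ3→G] = [T, T]
r5 m[φ4→N] = [F, F]
r5 m[φ4→J] = [T, F]
r5 m[φ5→E] = [F, T]
r5 m[φ5→J] = [F, F]
r5 m[φ6→N] = [F, F]
r5 m[φ6→Q] = [T, F]
r5 m[φ7→E] = [T, T]
r5 m[φ7→Q] = [F, F]
r5 m[φ8→N] = [F, F]
r5 m[φ8→Q] = [T, T]
r5 m[φ9→A] = [F, F]
r5 m[φ9→E] = [F, T]
r5 m[φ10→H] = [T, T]
r5 m[φ10→D] = [T, T]
r5 m[φ11→E] = [T, F]
r5 m[φ11→G] = [F, F]
r5 m[A→φ0] = [F, F]
r5 m[A→φ2] = [F, F]
r5 m[A→φ9] = [T, F]
r5 m[E→φ5] = [F, F]
r5 m[E→φ7] = [F, F]
r5 m[E→φ9] = [T, F]
r5 m[E→φ11] = [F, T]
r5 m[H→φ3] = [T, T]
r5 m[H→φ10] = [T, F]
r5 m[D→φ1] = [T, T]
r5 m[D→φ10] = [F, T]
r5 m[N→φ0] = [F, T]
r5 m[N→φ1] = [F, T]
r5 m[N→φ4] = [F, T]
r5 m[N→φ6] = [T, T]
r5 m[N→φ8] = [F, T]
r5 m[J→φ4] = [F, F]
r5 m[J→φ5] = [T, F]
r5 m[G→φ2] = [F, F]
r5 m[G→φ3] = [F, F]
r5 m[G→φ11] = [T, F]
r5 m[Q→φ6] = [F, F]
r5 m[Q→φ7] = [T, F]
r5 m[Q→φ8] = [F, F]
r6 m[φ0→A] = [T, T]
r6 m[φ0→N] = [F, F]
r6 m[φ1→D] = [F, T]
r6 m[φ1→N] = [T, T]
r6 m[φ2→A] = [F, F]
r6 m[φ2→G] = [F, F]
r6 m[φ3→H] = [F, F]
r6 m[φ3→G] = [T, T]
r6 m[φ4→N] = [F, F]
r6 m[φ4→J] = [T, F]
r6 m[φ5→E] = [F, T]
r6 m[φ5→J] = [F, F]
r6 m[φ6→N] = [F, F]
r6 m[φ6→Q] = [T, F]
r6 m[φ7→E] = [T, T]
r6 m[φ7→Q] = [F, F]
r6 m[φ8→N] = [F, F]
r6 m[φ8→Q] = [T, T]
r6 m[φ9→A] = [F, F]
r6 m[φ9→E] = [F, T]
r6 m[φ10→H] = [T, T]
r6 m[φ10→D] = [T, T]
r6 m[φ11→E] = [T, F]
r6 m[φ11→G] = [F, F]
r6 m[A→φ0] = [F, F]
r6 m[A→φ2] = [F, F]
r6 m[A→φ9] = [F, F]
r6 m[E→φ5] = [F, F]
r6 m[E→φ7] = [F, F]
r6 m[E→φ9] = [F, F]
r6 m[E→φ11] = [F, T]
r6 m[H→φ3] = [T, T]
r6 m[H→φ10] = [F, F]
r6 m[D→φ1] = [T, T]
r6 m[D→φ10] = [F, T]
r6 m[N→φ0] = [F, F]
r6 m[N→φ1] = [F, F]
r6 m[N→φ4] = [F, F]
r6 m[N→φ6] = [F, F]
r6 m[N→φ8] = [F, F]
r6 m[J→φ4] = [F, F]
r6 m[J→φ5] = [T, F]
r6 m[G→φ2] = [F, F]
r6 m[G→φ3] = [F, F]
r6 m[G→φ11] = [F, F]
r6 m[Q→φ6] = [F, F]
r6 m[Q→φ7] = [T, F]
r6 m[Q→φ8] = [F, F]
r7 m[φ0→A] = [F, F]
r7 m[φ0→N] = [F, F]
r7 m[φ1→D] = [F, F]
r7 m[φ1→N] = [T, T]
r7 m[φ2→A] = [F, F]
r7 m[φ2→G] = [F, F]
r7 m[φ3→H] = [F, F]
r7 m[φ3→G] = [T, T]
r7 m[φ4→N] = [F, F]
r7 m[φ4→J] = [F, F]
r7 m[φ5→E] = [F, T]
r7 m[φ5→J] = [F, F]
r7 m[φ6→N] = [F, F]
r7 m[φ6→Q] = [F, F]
r7 m[φ7→E] = [T, T]
r7 m[φ7→Q] = [F, F]
r7 m[φ8→N] = [F, F]
r7 m[φ8→Q] = [F, F]
r7 m[φ9→A] = [F, F]
r7 m[φ9→E] = [F, F]
r7 m[φ10→H] = [T, T]
r7 m[φ10→D] = [F, F]
r7 m[φ11→E] = [F, F]
r7 m[φ11→G] = [F, F]
r7 m[A→φ0] = [F, F]
r7 m[A→φ2] = [F, F]
r7 m[A→φ9] = [F, F]
r7 m[E→φ5] = [F, F]
r7 m[E→φ7] = [F, F]
r7 m[E→φ9] = [F, F]
r7 m[E→φ11] = [F, T]
r7 m[H→φ3] = [T, T]
r7 m[H→φ10] = [F, F]
r7 m[D→φ1] = [T, T]
r7 m[D→φ10] = [F, T]
r7 m[N→φ0] = [F, F]
r7 m[N→φ1] = [F, F]
r7 m[N→φ4] = [F, F]
r7 m[N→φ6] = [F, F]
r7 m[N→φ8] = [F, F]
r7 m[J→φ4] = [F, F]
r7 m[J→φ5] = [T, F]
r7 m[G→φ2] = [F, F]
r7 m[G→φ3] = [F, F]
r7 m[G→φ11] = [F, F]
r7 m[Q→φ6] = [F, F]
r7 m[Q→φ7] = [T, F]
r7 m[Q→φ8] = [F, F]

message @ round 7 = [F, F]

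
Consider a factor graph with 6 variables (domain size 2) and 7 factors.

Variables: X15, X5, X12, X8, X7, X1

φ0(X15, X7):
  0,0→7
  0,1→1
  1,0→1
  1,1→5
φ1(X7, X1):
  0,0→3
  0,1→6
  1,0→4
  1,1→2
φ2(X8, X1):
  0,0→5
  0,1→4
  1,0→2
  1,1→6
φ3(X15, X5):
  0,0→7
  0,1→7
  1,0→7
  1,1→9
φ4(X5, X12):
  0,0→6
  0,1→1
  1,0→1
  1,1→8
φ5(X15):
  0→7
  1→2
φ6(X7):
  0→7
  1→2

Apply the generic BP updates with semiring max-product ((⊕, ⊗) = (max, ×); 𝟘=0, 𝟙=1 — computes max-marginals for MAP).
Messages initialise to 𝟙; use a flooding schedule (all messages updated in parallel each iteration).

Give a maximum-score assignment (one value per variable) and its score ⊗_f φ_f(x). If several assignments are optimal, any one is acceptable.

assignment: (X15=0, X5=1, X12=1, X8=1, X7=0, X1=1); score = 691488

init: all messages = 𝟙 over 2 values
r1 m[φ0→X15] = [7, 5]
r1 m[φ0→X7] = [7, 5]
r1 m[φ1→X7] = [6, 4]
r1 m[φ1→X1] = [4, 6]
r1 m[φ2→X8] = [5, 6]
r1 m[φ2→X1] = [5, 6]
r1 m[φ3→X15] = [7, 9]
r1 m[φ3→X5] = [7, 9]
r1 m[φ4→X5] = [6, 8]
r1 m[φ4→X12] = [6, 8]
r1 m[φ5→X15] = [7, 2]
r1 m[φ6→X7] = [7, 2]
r1 m[X15→φ0] = [1, 1]
r1 m[X15→φ3] = [1, 1]
r1 m[X15→φ5] = [1, 1]
r1 m[X5→φ3] = [1, 1]
r1 m[X5→φ4] = [1, 1]
r1 m[X12→φ4] = [1, 1]
r1 m[X8→φ2] = [1, 1]
r1 m[X7→φ0] = [1, 1]
r1 m[X7→φ1] = [1, 1]
r1 m[X7→φ6] = [1, 1]
r1 m[X1→φ1] = [1, 1]
r1 m[X1→φ2] = [1, 1]
r2 m[φ0→X15] = [7, 5]
r2 m[φ0→X7] = [7, 5]
r2 m[φ1→X7] = [6, 4]
r2 m[φ1→X1] = [4, 6]
r2 m[φ2→X8] = [5, 6]
r2 m[φ2→X1] = [5, 6]
r2 m[φ3→X15] = [7, 9]
r2 m[φ3→X5] = [7, 9]
r2 m[φ4→X5] = [6, 8]
r2 m[φ4→X12] = [6, 8]
r2 m[φ5→X15] = [7, 2]
r2 m[φ6→X7] = [7, 2]
r2 m[X15→φ0] = [49, 18]
r2 m[X15→φ3] = [49, 10]
r2 m[X15→φ5] = [49, 45]
r2 m[X5→φ3] = [6, 8]
r2 m[X5→φ4] = [7, 9]
r2 m[X12→φ4] = [1, 1]
r2 m[X8→φ2] = [1, 1]
r2 m[X7→φ0] = [42, 8]
r2 m[X7→φ1] = [49, 10]
r2 m[X7→φ6] = [42, 20]
r2 m[X1→φ1] = [5, 6]
r2 m[X1→φ2] = [4, 6]
r3 m[φ0→X15] = [294, 42]
r3 m[φ0→X7] = [343, 90]
r3 m[φ1→X7] = [36, 20]
r3 m[φ1→X1] = [147, 294]
r3 m[φ2→X8] = [24, 36]
r3 m[φ2→X1] = [5, 6]
r3 m[φ3→X15] = [56, 72]
r3 m[φ3→X5] = [343, 343]
r3 m[φ4→X5] = [6, 8]
r3 m[φ4→X12] = [42, 72]
r3 m[φ5→X15] = [7, 2]
r3 m[φ6→X7] = [7, 2]
r3 m[X15→φ0] = [49, 18]
r3 m[X15→φ3] = [49, 10]
r3 m[X15→φ5] = [49, 45]
r3 m[X5→φ3] = [6, 8]
r3 m[X5→φ4] = [7, 9]
r3 m[X12→φ4] = [1, 1]
r3 m[X8→φ2] = [1, 1]
r3 m[X7→φ0] = [42, 8]
r3 m[X7→φ1] = [49, 10]
r3 m[X7→φ6] = [42, 20]
r3 m[X1→φ1] = [5, 6]
r3 m[X1→φ2] = [4, 6]
r4 m[φ0→X15] = [294, 42]
r4 m[φ0→X7] = [343, 90]
r4 m[φ1→X7] = [36, 20]
r4 m[φ1→X1] = [147, 294]
r4 m[φ2→X8] = [24, 36]
r4 m[φ2→X1] = [5, 6]
r4 m[φ3→X15] = [56, 72]
r4 m[φ3→X5] = [343, 343]
r4 m[φ4→X5] = [6, 8]
r4 m[φ4→X12] = [42, 72]
r4 m[φ5→X15] = [7, 2]
r4 m[φ6→X7] = [7, 2]
r4 m[X15→φ0] = [392, 144]
r4 m[X15→φ3] = [2058, 84]
r4 m[X15→φ5] = [16464, 3024]
r4 m[X5→φ3] = [6, 8]
r4 m[X5→φ4] = [343, 343]
r4 m[X12→φ4] = [1, 1]
r4 m[X8→φ2] = [1, 1]
r4 m[X7→φ0] = [252, 40]
r4 m[X7→φ1] = [2401, 180]
r4 m[X7→φ6] = [12348, 1800]
r4 m[X1→φ1] = [5, 6]
r4 m[X1→φ2] = [147, 294]
r5 m[φ0→X15] = [1764, 252]
r5 m[φ0→X7] = [2744, 720]
r5 m[φ1→X7] = [36, 20]
r5 m[φ1→X1] = [7203, 14406]
r5 m[φ2→X8] = [1176, 1764]
r5 m[φ2→X1] = [5, 6]
r5 m[φ3→X15] = [56, 72]
r5 m[φ3→X5] = [14406, 14406]
r5 m[φ4→X5] = [6, 8]
r5 m[φ4→X12] = [2058, 2744]
r5 m[φ5→X15] = [7, 2]
r5 m[φ6→X7] = [7, 2]
r5 m[X15→φ0] = [392, 144]
r5 m[X15→φ3] = [2058, 84]
r5 m[X15→φ5] = [16464, 3024]
r5 m[X5→φ3] = [6, 8]
r5 m[X5→φ4] = [343, 343]
r5 m[X12→φ4] = [1, 1]
r5 m[X8→φ2] = [1, 1]
r5 m[X7→φ0] = [252, 40]
r5 m[X7→φ1] = [2401, 180]
r5 m[X7→φ6] = [12348, 1800]
r5 m[X1→φ1] = [5, 6]
r5 m[X1→φ2] = [147, 294]
r6 m[φ0→X15] = [1764, 252]
r6 m[φ0→X7] = [2744, 720]
r6 m[φ1→X7] = [36, 20]
r6 m[φ1→X1] = [7203, 14406]
r6 m[φ2→X8] = [1176, 1764]
r6 m[φ2→X1] = [5, 6]
r6 m[φ3→X15] = [56, 72]
r6 m[φ3→X5] = [14406, 14406]
r6 m[φ4→X5] = [6, 8]
r6 m[φ4→X12] = [2058, 2744]
r6 m[φ5→X15] = [7, 2]
r6 m[φ6→X7] = [7, 2]
r6 m[X15→φ0] = [392, 144]
r6 m[X15→φ3] = [12348, 504]
r6 m[X15→φ5] = [98784, 18144]
r6 m[X5→φ3] = [6, 8]
r6 m[X5→φ4] = [14406, 14406]
r6 m[X12→φ4] = [1, 1]
r6 m[X8→φ2] = [1, 1]
r6 m[X7→φ0] = [252, 40]
r6 m[X7→φ1] = [19208, 1440]
r6 m[X7→φ6] = [98784, 14400]
r6 m[X1→φ1] = [5, 6]
r6 m[X1→φ2] = [7203, 14406]
r7 m[φ0→X15] = [1764, 252]
r7 m[φ0→X7] = [2744, 720]
r7 m[φ1→X7] = [36, 20]
r7 m[φ1→X1] = [57624, 115248]
r7 m[φ2→X8] = [57624, 86436]
r7 m[φ2→X1] = [5, 6]
r7 m[φ3→X15] = [56, 72]
r7 m[φ3→X5] = [86436, 86436]
r7 m[φ4→X5] = [6, 8]
r7 m[φ4→X12] = [86436, 115248]
r7 m[φ5→X15] = [7, 2]
r7 m[φ6→X7] = [7, 2]
r7 m[X15→φ0] = [392, 144]
r7 m[X15→φ3] = [12348, 504]
r7 m[X15→φ5] = [98784, 18144]
r7 m[X5→φ3] = [6, 8]
r7 m[X5→φ4] = [14406, 14406]
r7 m[X12→φ4] = [1, 1]
r7 m[X8→φ2] = [1, 1]
r7 m[X7→φ0] = [252, 40]
r7 m[X7→φ1] = [19208, 1440]
r7 m[X7→φ6] = [98784, 14400]
r7 m[X1→φ1] = [5, 6]
r7 m[X1→φ2] = [7203, 14406]
r8 m[φ0→X15] = [1764, 252]
r8 m[φ0→X7] = [2744, 720]
r8 m[φ1→X7] = [36, 20]
r8 m[φ1→X1] = [57624, 115248]
r8 m[φ2→X8] = [57624, 86436]
r8 m[φ2→X1] = [5, 6]
r8 m[φ3→X15] = [56, 72]
r8 m[φ3→X5] = [86436, 86436]
r8 m[φ4→X5] = [6, 8]
r8 m[φ4→X12] = [86436, 115248]
r8 m[φ5→X15] = [7, 2]
r8 m[φ6→X7] = [7, 2]
r8 m[X15→φ0] = [392, 144]
r8 m[X15→φ3] = [12348, 504]
r8 m[X15→φ5] = [98784, 18144]
r8 m[X5→φ3] = [6, 8]
r8 m[X5→φ4] = [86436, 86436]
r8 m[X12→φ4] = [1, 1]
r8 m[X8→φ2] = [1, 1]
r8 m[X7→φ0] = [252, 40]
r8 m[X7→φ1] = [19208, 1440]
r8 m[X7→φ6] = [98784, 14400]
r8 m[X1→φ1] = [5, 6]
r8 m[X1→φ2] = [57624, 115248]
r9 m[φ0→X15] = [1764, 252]
r9 m[φ0→X7] = [2744, 720]
r9 m[φ1→X7] = [36, 20]
r9 m[φ1→X1] = [57624, 115248]
r9 m[φ2→X8] = [460992, 691488]
r9 m[φ2→X1] = [5, 6]
r9 m[φ3→X15] = [56, 72]
r9 m[φ3→X5] = [86436, 86436]
r9 m[φ4→X5] = [6, 8]
r9 m[φ4→X12] = [518616, 691488]
r9 m[φ5→X15] = [7, 2]
r9 m[φ6→X7] = [7, 2]
r9 m[X15→φ0] = [392, 144]
r9 m[X15→φ3] = [12348, 504]
r9 m[X15→φ5] = [98784, 18144]
r9 m[X5→φ3] = [6, 8]
r9 m[X5→φ4] = [86436, 86436]
r9 m[X12→φ4] = [1, 1]
r9 m[X8→φ2] = [1, 1]
r9 m[X7→φ0] = [252, 40]
r9 m[X7→φ1] = [19208, 1440]
r9 m[X7→φ6] = [98784, 14400]
r9 m[X1→φ1] = [5, 6]
r9 m[X1→φ2] = [57624, 115248]
r10 m[φ0→X15] = [1764, 252]
r10 m[φ0→X7] = [2744, 720]
r10 m[φ1→X7] = [36, 20]
r10 m[φ1→X1] = [57624, 115248]
r10 m[φ2→X8] = [460992, 691488]
r10 m[φ2→X1] = [5, 6]
r10 m[φ3→X15] = [56, 72]
r10 m[φ3→X5] = [86436, 86436]
r10 m[φ4→X5] = [6, 8]
r10 m[φ4→X12] = [518616, 691488]
r10 m[φ5→X15] = [7, 2]
r10 m[φ6→X7] = [7, 2]
r10 m[X15→φ0] = [392, 144]
r10 m[X15→φ3] = [12348, 504]
r10 m[X15→φ5] = [98784, 18144]
r10 m[X5→φ3] = [6, 8]
r10 m[X5→φ4] = [86436, 86436]
r10 m[X12→φ4] = [1, 1]
r10 m[X8→φ2] = [1, 1]
r10 m[X7→φ0] = [252, 40]
r10 m[X7→φ1] = [19208, 1440]
r10 m[X7→φ6] = [98784, 14400]
r10 m[X1→φ1] = [5, 6]
r10 m[X1→φ2] = [57624, 115248]
fixed point reached at round 10
traceback from X15: (X15=0, X5=1, X12=1, X8=1, X7=0, X1=1), score=691488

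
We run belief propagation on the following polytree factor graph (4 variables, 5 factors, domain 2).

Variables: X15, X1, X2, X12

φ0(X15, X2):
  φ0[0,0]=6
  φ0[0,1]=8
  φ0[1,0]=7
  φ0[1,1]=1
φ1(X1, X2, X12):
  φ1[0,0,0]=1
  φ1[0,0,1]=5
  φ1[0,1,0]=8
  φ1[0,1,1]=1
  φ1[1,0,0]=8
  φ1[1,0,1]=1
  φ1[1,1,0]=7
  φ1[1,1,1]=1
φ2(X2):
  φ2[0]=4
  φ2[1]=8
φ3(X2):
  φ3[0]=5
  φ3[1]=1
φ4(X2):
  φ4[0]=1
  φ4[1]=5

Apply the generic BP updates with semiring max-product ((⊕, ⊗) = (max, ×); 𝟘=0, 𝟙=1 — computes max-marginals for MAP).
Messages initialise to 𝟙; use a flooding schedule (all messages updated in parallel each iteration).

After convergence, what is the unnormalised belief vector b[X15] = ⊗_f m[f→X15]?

b[X15] = [2560, 1120]

init: all messages = 𝟙 over 2 values
r1 m[φ0→X15] = [8, 7]
r1 m[φ0→X2] = [7, 8]
r1 m[φ1→X1] = [8, 8]
r1 m[φ1→X2] = [8, 8]
r1 m[φ1→X12] = [8, 5]
r1 m[φ2→X2] = [4, 8]
r1 m[φ3→X2] = [5, 1]
r1 m[φ4→X2] = [1, 5]
r1 m[X15→φ0] = [1, 1]
r1 m[X1→φ1] = [1, 1]
r1 m[X2→φ0] = [1, 1]
r1 m[X2→φ1] = [1, 1]
r1 m[X2→φ2] = [1, 1]
r1 m[X2→φ3] = [1, 1]
r1 m[X2→φ4] = [1, 1]
r1 m[X12→φ1] = [1, 1]
r2 m[φ0→X15] = [8, 7]
r2 m[φ0→X2] = [7, 8]
r2 m[φ1→X1] = [8, 8]
r2 m[φ1→X2] = [8, 8]
r2 m[φ1→X12] = [8, 5]
r2 m[φ2→X2] = [4, 8]
r2 m[φ3→X2] = [5, 1]
r2 m[φ4→X2] = [1, 5]
r2 m[X15→φ0] = [1, 1]
r2 m[X1→φ1] = [1, 1]
r2 m[X2→φ0] = [160, 320]
r2 m[X2→φ1] = [140, 320]
r2 m[X2→φ2] = [280, 320]
r2 m[X2→φ3] = [224, 2560]
r2 m[X2→φ4] = [1120, 512]
r2 m[X12→φ1] = [1, 1]
r3 m[φ0→X15] = [2560, 1120]
r3 m[φ0→X2] = [7, 8]
r3 m[φ1→X1] = [2560, 2240]
r3 m[φ1→X2] = [8, 8]
r3 m[φ1→X12] = [2560, 700]
r3 m[φ2→X2] = [4, 8]
r3 m[φ3→X2] = [5, 1]
r3 m[φ4→X2] = [1, 5]
r3 m[X15→φ0] = [1, 1]
r3 m[X1→φ1] = [1, 1]
r3 m[X2→φ0] = [160, 320]
r3 m[X2→φ1] = [140, 320]
r3 m[X2→φ2] = [280, 320]
r3 m[X2→φ3] = [224, 2560]
r3 m[X2→φ4] = [1120, 512]
r3 m[X12→φ1] = [1, 1]
r4 m[φ0→X15] = [2560, 1120]
r4 m[φ0→X2] = [7, 8]
r4 m[φ1→X1] = [2560, 2240]
r4 m[φ1→X2] = [8, 8]
r4 m[φ1→X12] = [2560, 700]
r4 m[φ2→X2] = [4, 8]
r4 m[φ3→X2] = [5, 1]
r4 m[φ4→X2] = [1, 5]
r4 m[X15→φ0] = [1, 1]
r4 m[X1→φ1] = [1, 1]
r4 m[X2→φ0] = [160, 320]
r4 m[X2→φ1] = [140, 320]
r4 m[X2→φ2] = [280, 320]
r4 m[X2→φ3] = [224, 2560]
r4 m[X2→φ4] = [1120, 512]
r4 m[X12→φ1] = [1, 1]
fixed point reached at round 4
b[X15] = ⊗ incoming = [2560, 1120]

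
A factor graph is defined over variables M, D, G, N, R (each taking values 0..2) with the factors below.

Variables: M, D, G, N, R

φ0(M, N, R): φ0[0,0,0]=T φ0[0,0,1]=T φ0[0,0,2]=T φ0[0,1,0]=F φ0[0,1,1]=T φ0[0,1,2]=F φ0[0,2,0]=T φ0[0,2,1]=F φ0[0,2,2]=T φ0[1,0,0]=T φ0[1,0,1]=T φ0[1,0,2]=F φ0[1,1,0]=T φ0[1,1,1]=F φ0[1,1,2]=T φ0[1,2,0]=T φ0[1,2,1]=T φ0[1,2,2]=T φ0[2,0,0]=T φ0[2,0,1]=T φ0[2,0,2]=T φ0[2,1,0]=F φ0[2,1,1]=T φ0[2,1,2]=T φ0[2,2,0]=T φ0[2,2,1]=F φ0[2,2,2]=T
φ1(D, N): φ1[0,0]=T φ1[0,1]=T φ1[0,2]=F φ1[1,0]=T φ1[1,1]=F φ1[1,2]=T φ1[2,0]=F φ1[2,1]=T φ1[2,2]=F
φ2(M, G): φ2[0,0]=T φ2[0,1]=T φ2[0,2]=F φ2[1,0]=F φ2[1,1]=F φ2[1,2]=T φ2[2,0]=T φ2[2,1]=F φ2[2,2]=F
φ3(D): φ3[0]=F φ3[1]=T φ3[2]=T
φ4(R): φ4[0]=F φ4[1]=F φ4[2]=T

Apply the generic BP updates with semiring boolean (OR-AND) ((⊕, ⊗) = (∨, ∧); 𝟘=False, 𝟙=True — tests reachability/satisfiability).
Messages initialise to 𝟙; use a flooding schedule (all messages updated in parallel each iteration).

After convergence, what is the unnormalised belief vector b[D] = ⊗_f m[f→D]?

b[D] = [F, T, T]

init: all messages = 𝟙 over 3 values
r1 m[φ0→M] = [T, T, T]
r1 m[φ0→N] = [T, T, T]
r1 m[φ0→R] = [T, T, T]
r1 m[φ1→D] = [T, T, T]
r1 m[φ1→N] = [T, T, T]
r1 m[φ2→M] = [T, T, T]
r1 m[φ2→G] = [T, T, T]
r1 m[φ3→D] = [F, T, T]
r1 m[φ4→R] = [F, F, T]
r1 m[M→φ0] = [T, T, T]
r1 m[M→φ2] = [T, T, T]
r1 m[D→φ1] = [T, T, T]
r1 m[D→φ3] = [T, T, T]
r1 m[G→φ2] = [T, T, T]
r1 m[N→φ0] = [T, T, T]
r1 m[N→φ1] = [T, T, T]
r1 m[R→φ0] = [T, T, T]
r1 m[R→φ4] = [T, T, T]
r2 m[φ0→M] = [T, T, T]
r2 m[φ0→N] = [T, T, T]
r2 m[φ0→R] = [T, T, T]
r2 m[φ1→D] = [T, T, T]
r2 m[φ1→N] = [T, T, T]
r2 m[φ2→M] = [T, T, T]
r2 m[φ2→G] = [T, T, T]
r2 m[φ3→D] = [F, T, T]
r2 m[φ4→R] = [F, F, T]
r2 m[M→φ0] = [T, T, T]
r2 m[M→φ2] = [T, T, T]
r2 m[D→φ1] = [F, T, T]
r2 m[D→φ3] = [T, T, T]
r2 m[G→φ2] = [T, T, T]
r2 m[N→φ0] = [T, T, T]
r2 m[N→φ1] = [T, T, T]
r2 m[R→φ0] = [F, F, T]
r2 m[R→φ4] = [T, T, T]
r3 m[φ0→M] = [T, T, T]
r3 m[φ0→N] = [T, T, T]
r3 m[φ0→R] = [T, T, T]
r3 m[φ1→D] = [T, T, T]
r3 m[φ1→N] = [T, T, T]
r3 m[φ2→M] = [T, T, T]
r3 m[φ2→G] = [T, T, T]
r3 m[φ3→D] = [F, T, T]
r3 m[φ4→R] = [F, F, T]
r3 m[M→φ0] = [T, T, T]
r3 m[M→φ2] = [T, T, T]
r3 m[D→φ1] = [F, T, T]
r3 m[D→φ3] = [T, T, T]
r3 m[G→φ2] = [T, T, T]
r3 m[N→φ0] = [T, T, T]
r3 m[N→φ1] = [T, T, T]
r3 m[R→φ0] = [F, F, T]
r3 m[R→φ4] = [T, T, T]
fixed point reached at round 3
b[D] = ⊗ incoming = [F, T, T]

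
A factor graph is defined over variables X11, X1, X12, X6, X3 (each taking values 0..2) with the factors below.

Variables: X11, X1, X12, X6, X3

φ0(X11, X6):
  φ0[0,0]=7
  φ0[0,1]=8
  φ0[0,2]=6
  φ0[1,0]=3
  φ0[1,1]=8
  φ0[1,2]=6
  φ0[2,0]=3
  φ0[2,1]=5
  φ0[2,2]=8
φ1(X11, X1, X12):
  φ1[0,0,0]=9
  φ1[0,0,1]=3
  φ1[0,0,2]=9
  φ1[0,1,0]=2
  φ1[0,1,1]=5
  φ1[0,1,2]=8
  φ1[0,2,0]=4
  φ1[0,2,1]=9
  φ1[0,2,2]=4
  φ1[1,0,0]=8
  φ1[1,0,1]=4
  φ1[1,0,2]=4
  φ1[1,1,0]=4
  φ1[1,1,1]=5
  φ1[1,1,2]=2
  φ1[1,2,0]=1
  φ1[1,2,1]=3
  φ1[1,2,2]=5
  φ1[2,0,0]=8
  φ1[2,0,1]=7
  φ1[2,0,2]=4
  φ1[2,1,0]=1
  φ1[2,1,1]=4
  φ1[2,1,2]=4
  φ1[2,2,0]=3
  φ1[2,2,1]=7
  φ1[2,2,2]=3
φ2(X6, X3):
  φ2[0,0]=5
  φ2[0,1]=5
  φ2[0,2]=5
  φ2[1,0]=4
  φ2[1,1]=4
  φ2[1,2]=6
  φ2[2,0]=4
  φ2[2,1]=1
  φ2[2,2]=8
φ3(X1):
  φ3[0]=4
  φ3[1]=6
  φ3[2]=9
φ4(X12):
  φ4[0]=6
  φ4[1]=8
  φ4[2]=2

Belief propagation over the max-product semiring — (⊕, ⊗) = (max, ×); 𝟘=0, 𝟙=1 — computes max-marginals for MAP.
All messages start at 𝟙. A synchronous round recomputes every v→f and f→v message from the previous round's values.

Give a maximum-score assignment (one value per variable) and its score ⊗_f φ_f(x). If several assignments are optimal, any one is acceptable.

init: all messages = 𝟙 over 3 values
r1 m[φ0→X11] = [8, 8, 8]
r1 m[φ0→X6] = [7, 8, 8]
r1 m[φ1→X11] = [9, 8, 8]
r1 m[φ1→X1] = [9, 8, 9]
r1 m[φ1→X12] = [9, 9, 9]
r1 m[φ2→X6] = [5, 6, 8]
r1 m[φ2→X3] = [5, 5, 8]
r1 m[φ3→X1] = [4, 6, 9]
r1 m[φ4→X12] = [6, 8, 2]
r1 m[X11→φ0] = [1, 1, 1]
r1 m[X11→φ1] = [1, 1, 1]
r1 m[X1→φ1] = [1, 1, 1]
r1 m[X1→φ3] = [1, 1, 1]
r1 m[X12→φ1] = [1, 1, 1]
r1 m[X12→φ4] = [1, 1, 1]
r1 m[X6→φ0] = [1, 1, 1]
r1 m[X6→φ2] = [1, 1, 1]
r1 m[X3→φ2] = [1, 1, 1]
r2 m[φ0→X11] = [8, 8, 8]
r2 m[φ0→X6] = [7, 8, 8]
r2 m[φ1→X11] = [9, 8, 8]
r2 m[φ1→X1] = [9, 8, 9]
r2 m[φ1→X12] = [9, 9, 9]
r2 m[φ2→X6] = [5, 6, 8]
r2 m[φ2→X3] = [5, 5, 8]
r2 m[φ3→X1] = [4, 6, 9]
r2 m[φ4→X12] = [6, 8, 2]
r2 m[X11→φ0] = [9, 8, 8]
r2 m[X11→φ1] = [8, 8, 8]
r2 m[X1→φ1] = [4, 6, 9]
r2 m[X1→φ3] = [9, 8, 9]
r2 m[X12→φ1] = [6, 8, 2]
r2 m[X12→φ4] = [9, 9, 9]
r2 m[X6→φ0] = [5, 6, 8]
r2 m[X6→φ2] = [7, 8, 8]
r2 m[X3→φ2] = [1, 1, 1]
r3 m[φ0→X11] = [48, 48, 64]
r3 m[φ0→X6] = [63, 72, 64]
r3 m[φ1→X11] = [648, 240, 504]
r3 m[φ1→X1] = [448, 320, 576]
r3 m[φ1→X12] = [288, 648, 384]
r3 m[φ2→X6] = [5, 6, 8]
r3 m[φ2→X3] = [35, 35, 64]
r3 m[φ3→X1] = [4, 6, 9]
r3 m[φ4→X12] = [6, 8, 2]
r3 m[X11→φ0] = [9, 8, 8]
r3 m[X11→φ1] = [8, 8, 8]
r3 m[X1→φ1] = [4, 6, 9]
r3 m[X1→φ3] = [9, 8, 9]
r3 m[X12→φ1] = [6, 8, 2]
r3 m[X12→φ4] = [9, 9, 9]
r3 m[X6→φ0] = [5, 6, 8]
r3 m[X6→φ2] = [7, 8, 8]
r3 m[X3→φ2] = [1, 1, 1]
r4 m[φ0→X11] = [48, 48, 64]
r4 m[φ0→X6] = [63, 72, 64]
r4 m[φ1→X11] = [648, 240, 504]
r4 m[φ1→X1] = [448, 320, 576]
r4 m[φ1→X12] = [288, 648, 384]
r4 m[φ2→X6] = [5, 6, 8]
r4 m[φ2→X3] = [35, 35, 64]
r4 m[φ3→X1] = [4, 6, 9]
r4 m[φ4→X12] = [6, 8, 2]
r4 m[X11→φ0] = [648, 240, 504]
r4 m[X11→φ1] = [48, 48, 64]
r4 m[X1→φ1] = [4, 6, 9]
r4 m[X1→φ3] = [448, 320, 576]
r4 m[X12→φ1] = [6, 8, 2]
r4 m[X12→φ4] = [288, 648, 384]
r4 m[X6→φ0] = [5, 6, 8]
r4 m[X6→φ2] = [63, 72, 64]
r4 m[X3→φ2] = [1, 1, 1]
r5 m[φ0→X11] = [48, 48, 64]
r5 m[φ0→X6] = [4536, 5184, 4032]
r5 m[φ1→X11] = [648, 240, 504]
r5 m[φ1→X1] = [3584, 2048, 3584]
r5 m[φ1→X12] = [2048, 4032, 2304]
r5 m[φ2→X6] = [5, 6, 8]
r5 m[φ2→X3] = [315, 315, 512]
r5 m[φ3→X1] = [4, 6, 9]
r5 m[φ4→X12] = [6, 8, 2]
r5 m[X11→φ0] = [648, 240, 504]
r5 m[X11→φ1] = [48, 48, 64]
r5 m[X1→φ1] = [4, 6, 9]
r5 m[X1→φ3] = [448, 320, 576]
r5 m[X12→φ1] = [6, 8, 2]
r5 m[X12→φ4] = [288, 648, 384]
r5 m[X6→φ0] = [5, 6, 8]
r5 m[X6→φ2] = [63, 72, 64]
r5 m[X3→φ2] = [1, 1, 1]
r6 m[φ0→X11] = [48, 48, 64]
r6 m[φ0→X6] = [4536, 5184, 4032]
r6 m[φ1→X11] = [648, 240, 504]
r6 m[φ1→X1] = [3584, 2048, 3584]
r6 m[φ1→X12] = [2048, 4032, 2304]
r6 m[φ2→X6] = [5, 6, 8]
r6 m[φ2→X3] = [315, 315, 512]
r6 m[φ3→X1] = [4, 6, 9]
r6 m[φ4→X12] = [6, 8, 2]
r6 m[X11→φ0] = [648, 240, 504]
r6 m[X11→φ1] = [48, 48, 64]
r6 m[X1→φ1] = [4, 6, 9]
r6 m[X1→φ3] = [3584, 2048, 3584]
r6 m[X12→φ1] = [6, 8, 2]
r6 m[X12→φ4] = [2048, 4032, 2304]
r6 m[X6→φ0] = [5, 6, 8]
r6 m[X6→φ2] = [4536, 5184, 4032]
r6 m[X3→φ2] = [1, 1, 1]
r7 m[φ0→X11] = [48, 48, 64]
r7 m[φ0→X6] = [4536, 5184, 4032]
r7 m[φ1→X11] = [648, 240, 504]
r7 m[φ1→X1] = [3584, 2048, 3584]
r7 m[φ1→X12] = [2048, 4032, 2304]
r7 m[φ2→X6] = [5, 6, 8]
r7 m[φ2→X3] = [22680, 22680, 32256]
r7 m[φ3→X1] = [4, 6, 9]
r7 m[φ4→X12] = [6, 8, 2]
r7 m[X11→φ0] = [648, 240, 504]
r7 m[X11→φ1] = [48, 48, 64]
r7 m[X1→φ1] = [4, 6, 9]
r7 m[X1→φ3] = [3584, 2048, 3584]
r7 m[X12→φ1] = [6, 8, 2]
r7 m[X12→φ4] = [2048, 4032, 2304]
r7 m[X6→φ0] = [5, 6, 8]
r7 m[X6→φ2] = [4536, 5184, 4032]
r7 m[X3→φ2] = [1, 1, 1]
r8 m[φ0→X11] = [48, 48, 64]
r8 m[φ0→X6] = [4536, 5184, 4032]
r8 m[φ1→X11] = [648, 240, 504]
r8 m[φ1→X1] = [3584, 2048, 3584]
r8 m[φ1→X12] = [2048, 4032, 2304]
r8 m[φ2→X6] = [5, 6, 8]
r8 m[φ2→X3] = [22680, 22680, 32256]
r8 m[φ3→X1] = [4, 6, 9]
r8 m[φ4→X12] = [6, 8, 2]
r8 m[X11→φ0] = [648, 240, 504]
r8 m[X11→φ1] = [48, 48, 64]
r8 m[X1→φ1] = [4, 6, 9]
r8 m[X1→φ3] = [3584, 2048, 3584]
r8 m[X12→φ1] = [6, 8, 2]
r8 m[X12→φ4] = [2048, 4032, 2304]
r8 m[X6→φ0] = [5, 6, 8]
r8 m[X6→φ2] = [4536, 5184, 4032]
r8 m[X3→φ2] = [1, 1, 1]
fixed point reached at round 8
traceback from X11: (X11=2, X1=2, X12=1, X6=2, X3=2), score=32256

assignment: (X11=2, X1=2, X12=1, X6=2, X3=2); score = 32256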